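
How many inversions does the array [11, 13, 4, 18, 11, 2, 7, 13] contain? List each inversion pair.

Finding inversions in [11, 13, 4, 18, 11, 2, 7, 13]:

(0, 2): arr[0]=11 > arr[2]=4
(0, 5): arr[0]=11 > arr[5]=2
(0, 6): arr[0]=11 > arr[6]=7
(1, 2): arr[1]=13 > arr[2]=4
(1, 4): arr[1]=13 > arr[4]=11
(1, 5): arr[1]=13 > arr[5]=2
(1, 6): arr[1]=13 > arr[6]=7
(2, 5): arr[2]=4 > arr[5]=2
(3, 4): arr[3]=18 > arr[4]=11
(3, 5): arr[3]=18 > arr[5]=2
(3, 6): arr[3]=18 > arr[6]=7
(3, 7): arr[3]=18 > arr[7]=13
(4, 5): arr[4]=11 > arr[5]=2
(4, 6): arr[4]=11 > arr[6]=7

Total inversions: 14

The array has 14 inversion(s): (0,2), (0,5), (0,6), (1,2), (1,4), (1,5), (1,6), (2,5), (3,4), (3,5), (3,6), (3,7), (4,5), (4,6). Each pair (i,j) satisfies i < j and arr[i] > arr[j].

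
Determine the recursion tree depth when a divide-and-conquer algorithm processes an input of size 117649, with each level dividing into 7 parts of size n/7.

For divide and conquer with division factor 7:

Problem sizes at each level:
Level 0: 117649
Level 1: 16807
Level 2: 2401
Level 3: 343
Level 4: 49
Level 5: 7
Level 6: 1

The root is level 0 and the size-1 base case is level 6 (the tree spans levels 0 through 6, i.e. 7 levels counting the root), so the depth is the number of divisions: log_7(117649) = 6

The recursion tree depth is log_7(117649) = 6. At each level, the problem size is divided by 7, so it takes 6 divisions to reduce to a base case of size 1. The algorithm makes 7 recursive calls at each level.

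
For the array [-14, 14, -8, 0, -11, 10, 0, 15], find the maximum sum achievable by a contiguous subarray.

Using Kadane's algorithm on [-14, 14, -8, 0, -11, 10, 0, 15]:

Scanning through the array:
Position 1 (value 14): max_ending_here = 14, max_so_far = 14
Position 2 (value -8): max_ending_here = 6, max_so_far = 14
Position 3 (value 0): max_ending_here = 6, max_so_far = 14
Position 4 (value -11): max_ending_here = -5, max_so_far = 14
Position 5 (value 10): max_ending_here = 10, max_so_far = 14
Position 6 (value 0): max_ending_here = 10, max_so_far = 14
Position 7 (value 15): max_ending_here = 25, max_so_far = 25

Maximum subarray: [10, 0, 15]
Maximum sum: 25

The maximum subarray is [10, 0, 15] with sum 25. This subarray runs from index 5 to index 7.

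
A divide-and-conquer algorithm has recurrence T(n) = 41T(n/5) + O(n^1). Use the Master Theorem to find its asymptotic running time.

Master Theorem for T(n) = 41T(n/5) + O(n^1):

a = 41, b = 5, c = 1
log_b(a) = log_5(41) = 2.3074

Case 1: c = 1 < log_5(41) = 2.3074
T(n) = O(n^(log_5 41))

For T(n) = 41T(n/5) + O(n^1): log_5(41) = 2.3074. This is Case 1 of the Master Theorem (c < log_b(a), work dominated by leaves), giving O(n^(log_5 41)).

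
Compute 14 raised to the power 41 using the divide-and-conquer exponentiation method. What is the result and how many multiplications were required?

Computing 14^41 by squaring (build up from 14^1; each line after the first costs one multiplication):

14^1 = 14
14^2 = (14^1)^2 = 14^2 = 196
14^4 = (14^2)^2 = 196^2 = 38416
14^5 = 14 * 14^4 = 14 * 38416 = 537824
14^10 = (14^5)^2 = 537824^2 = 289254654976
14^20 = (14^10)^2 = 289254654976^2 = 83668255425284801560576
14^40 = (14^20)^2 = 83668255425284801560576^2 = 7000376965910699630056503868178506524997451776
14^41 = 14 * 14^40 = 14 * 7000376965910699630056503868178506524997451776 = 98005277522749794820791054154499091349964324864

Result: 98005277522749794820791054154499091349964324864
Multiplications needed: 7 (7 lines after 14^1)

14^41 = 98005277522749794820791054154499091349964324864. Using exponentiation by squaring, this requires 7 multiplications. The key idea: if the exponent is even, square the half-power; if odd, multiply by the base once.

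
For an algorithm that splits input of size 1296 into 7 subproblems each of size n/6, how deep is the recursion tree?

For divide and conquer with division factor 6:

Problem sizes at each level:
Level 0: 1296
Level 1: 216
Level 2: 36
Level 3: 6
Level 4: 1

The root is level 0 and the size-1 base case is level 4 (the tree spans levels 0 through 4, i.e. 5 levels counting the root), so the depth is the number of divisions: log_6(1296) = 4

The recursion tree depth is log_6(1296) = 4. At each level, the problem size is divided by 6, so it takes 4 divisions to reduce to a base case of size 1. The algorithm makes 7 recursive calls at each level.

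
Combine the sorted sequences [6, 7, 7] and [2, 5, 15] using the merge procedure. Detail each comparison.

Merging process:

Compare 6 vs 2: take 2 from right. Merged: [2]
Compare 6 vs 5: take 5 from right. Merged: [2, 5]
Compare 6 vs 15: take 6 from left. Merged: [2, 5, 6]
Compare 7 vs 15: take 7 from left. Merged: [2, 5, 6, 7]
Compare 7 vs 15: take 7 from left. Merged: [2, 5, 6, 7, 7]
Append remaining from right: [15]. Merged: [2, 5, 6, 7, 7, 15]

Final merged array: [2, 5, 6, 7, 7, 15]
Total comparisons: 5

The merged array is [2, 5, 6, 7, 7, 15], requiring 5 comparisons. The merge step runs in O(n) time where n is the total number of elements.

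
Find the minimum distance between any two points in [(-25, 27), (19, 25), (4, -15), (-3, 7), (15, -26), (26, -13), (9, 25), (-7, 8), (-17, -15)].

Computing all pairwise distances among 9 points:

d((-25, 27), (19, 25)) = 44.0454
d((-25, 27), (4, -15)) = 51.0392
d((-25, 27), (-3, 7)) = 29.7321
d((-25, 27), (15, -26)) = 66.4003
d((-25, 27), (26, -13)) = 64.8151
d((-25, 27), (9, 25)) = 34.0588
d((-25, 27), (-7, 8)) = 26.1725
d((-25, 27), (-17, -15)) = 42.7551
d((19, 25), (4, -15)) = 42.72
d((19, 25), (-3, 7)) = 28.4253
d((19, 25), (15, -26)) = 51.1566
d((19, 25), (26, -13)) = 38.6394
d((19, 25), (9, 25)) = 10.0
d((19, 25), (-7, 8)) = 31.0644
d((19, 25), (-17, -15)) = 53.8145
d((4, -15), (-3, 7)) = 23.0868
d((4, -15), (15, -26)) = 15.5563
d((4, -15), (26, -13)) = 22.0907
d((4, -15), (9, 25)) = 40.3113
d((4, -15), (-7, 8)) = 25.4951
d((4, -15), (-17, -15)) = 21.0
d((-3, 7), (15, -26)) = 37.5899
d((-3, 7), (26, -13)) = 35.2278
d((-3, 7), (9, 25)) = 21.6333
d((-3, 7), (-7, 8)) = 4.1231 <-- minimum
d((-3, 7), (-17, -15)) = 26.0768
d((15, -26), (26, -13)) = 17.0294
d((15, -26), (9, 25)) = 51.3517
d((15, -26), (-7, 8)) = 40.4969
d((15, -26), (-17, -15)) = 33.8378
d((26, -13), (9, 25)) = 41.6293
d((26, -13), (-7, 8)) = 39.1152
d((26, -13), (-17, -15)) = 43.0465
d((9, 25), (-7, 8)) = 23.3452
d((9, 25), (-17, -15)) = 47.7074
d((-7, 8), (-17, -15)) = 25.0799

Closest pair: (-3, 7) and (-7, 8) with distance 4.1231

The closest pair is (-3, 7) and (-7, 8) with Euclidean distance 4.1231. For 9 points, brute-force pairwise comparison is shown above. For large n, the divide-and-conquer algorithm (sort by x, recurse on halves, check the dividing strip) achieves O(n log n).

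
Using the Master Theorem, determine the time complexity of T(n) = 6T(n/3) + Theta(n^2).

Master Theorem for T(n) = 6T(n/3) + O(n^2):

a = 6, b = 3, c = 2
log_b(a) = log_3(6) = 1.6309

Case 3: c = 2 > log_3(6) = 1.6309
T(n) = O(n^2) = O(n^2)

For T(n) = 6T(n/3) + O(n^2): log_3(6) = 1.6309. This is Case 3 of the Master Theorem (c > log_b(a), work dominated by root), giving O(n^2).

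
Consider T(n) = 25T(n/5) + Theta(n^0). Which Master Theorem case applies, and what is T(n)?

Master Theorem for T(n) = 25T(n/5) + O(n^0):

a = 25, b = 5, c = 0
log_b(a) = log_5(25) = 2.0000

Case 1: c = 0 < log_5(25) = 2.0000
T(n) = O(n^(log_5 25)) = O(n^2)

For T(n) = 25T(n/5) + O(n^0): log_5(25) = 2.0000. This is Case 1 of the Master Theorem (c < log_b(a), work dominated by leaves), giving O(n^2).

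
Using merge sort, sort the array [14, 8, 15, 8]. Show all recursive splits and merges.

Merge sort trace:

Split: [14, 8, 15, 8] -> [14, 8] and [15, 8]
  Split: [14, 8] -> [14] and [8]
  Merge: [14] + [8] -> [8, 14]
  Split: [15, 8] -> [15] and [8]
  Merge: [15] + [8] -> [8, 15]
Merge: [8, 14] + [8, 15] -> [8, 8, 14, 15]

Final sorted array: [8, 8, 14, 15]

The merge sort proceeds by recursively splitting the array and merging sorted halves.
After all merges, the sorted array is [8, 8, 14, 15].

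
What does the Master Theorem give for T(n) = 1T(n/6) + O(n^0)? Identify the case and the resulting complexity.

Master Theorem for T(n) = 1T(n/6) + O(n^0):

a = 1, b = 6, c = 0
log_b(a) = log_6(1) = 0.0000

Case 2: c = 0 = log_6(1) = 0.0000
T(n) = O(n^0 log n) = O(log n)

For T(n) = 1T(n/6) + O(n^0): log_6(1) = 0.0000. This is Case 2 of the Master Theorem (c = log_b(a), equal work at all levels), giving O(log n).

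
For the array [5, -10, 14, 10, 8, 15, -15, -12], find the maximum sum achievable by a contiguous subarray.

Using Kadane's algorithm on [5, -10, 14, 10, 8, 15, -15, -12]:

Scanning through the array:
Position 1 (value -10): max_ending_here = -5, max_so_far = 5
Position 2 (value 14): max_ending_here = 14, max_so_far = 14
Position 3 (value 10): max_ending_here = 24, max_so_far = 24
Position 4 (value 8): max_ending_here = 32, max_so_far = 32
Position 5 (value 15): max_ending_here = 47, max_so_far = 47
Position 6 (value -15): max_ending_here = 32, max_so_far = 47
Position 7 (value -12): max_ending_here = 20, max_so_far = 47

Maximum subarray: [14, 10, 8, 15]
Maximum sum: 47

The maximum subarray is [14, 10, 8, 15] with sum 47. This subarray runs from index 2 to index 5.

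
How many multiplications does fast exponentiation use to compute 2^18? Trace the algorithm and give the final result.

Computing 2^18 by squaring (build up from 2^1; each line after the first costs one multiplication):

2^1 = 2
2^2 = (2^1)^2 = 2^2 = 4
2^4 = (2^2)^2 = 4^2 = 16
2^8 = (2^4)^2 = 16^2 = 256
2^9 = 2 * 2^8 = 2 * 256 = 512
2^18 = (2^9)^2 = 512^2 = 262144

Result: 262144
Multiplications needed: 5 (5 lines after 2^1)

2^18 = 262144. Using exponentiation by squaring, this requires 5 multiplications. The key idea: if the exponent is even, square the half-power; if odd, multiply by the base once.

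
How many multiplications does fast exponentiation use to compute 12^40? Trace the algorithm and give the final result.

Computing 12^40 by squaring (build up from 12^1; each line after the first costs one multiplication):

12^1 = 12
12^2 = (12^1)^2 = 12^2 = 144
12^4 = (12^2)^2 = 144^2 = 20736
12^5 = 12 * 12^4 = 12 * 20736 = 248832
12^10 = (12^5)^2 = 248832^2 = 61917364224
12^20 = (12^10)^2 = 61917364224^2 = 3833759992447475122176
12^40 = (12^20)^2 = 3833759992447475122176^2 = 14697715679690864505827555550150426126974976

Result: 14697715679690864505827555550150426126974976
Multiplications needed: 6 (6 lines after 12^1)

12^40 = 14697715679690864505827555550150426126974976. Using exponentiation by squaring, this requires 6 multiplications. The key idea: if the exponent is even, square the half-power; if odd, multiply by the base once.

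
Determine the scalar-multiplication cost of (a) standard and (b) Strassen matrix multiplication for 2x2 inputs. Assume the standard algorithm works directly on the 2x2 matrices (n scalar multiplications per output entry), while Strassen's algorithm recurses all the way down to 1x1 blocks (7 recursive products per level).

Matrix multiplication for 2x2 matrices:

Standard algorithm: 2^3 = 8 multiplications
Strassen's algorithm: 7^(log2(2)) = 7^1 = 7 multiplications
Savings: 8 - 7 = 1 multiplications

Standard: 8 multiplications (2^3). Strassen: 7 multiplications (7^1). Strassen reduces 8 recursive multiplications to 7 at each level.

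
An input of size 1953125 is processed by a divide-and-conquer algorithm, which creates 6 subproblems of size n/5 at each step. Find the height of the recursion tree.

For divide and conquer with division factor 5:

Problem sizes at each level:
Level 0: 1953125
Level 1: 390625
Level 2: 78125
Level 3: 15625
Level 4: 3125
Level 5: 625
Level 6: 125
Level 7: 25
Level 8: 5
Level 9: 1

The root is level 0 and the size-1 base case is level 9 (the tree spans levels 0 through 9, i.e. 10 levels counting the root), so the depth is the number of divisions: log_5(1953125) = 9

The recursion tree depth is log_5(1953125) = 9. At each level, the problem size is divided by 5, so it takes 9 divisions to reduce to a base case of size 1. The algorithm makes 6 recursive calls at each level.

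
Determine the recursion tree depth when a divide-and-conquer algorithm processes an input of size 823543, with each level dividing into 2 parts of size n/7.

For divide and conquer with division factor 7:

Problem sizes at each level:
Level 0: 823543
Level 1: 117649
Level 2: 16807
Level 3: 2401
Level 4: 343
Level 5: 49
Level 6: 7
Level 7: 1

The root is level 0 and the size-1 base case is level 7 (the tree spans levels 0 through 7, i.e. 8 levels counting the root), so the depth is the number of divisions: log_7(823543) = 7

The recursion tree depth is log_7(823543) = 7. At each level, the problem size is divided by 7, so it takes 7 divisions to reduce to a base case of size 1. The algorithm makes 2 recursive calls at each level.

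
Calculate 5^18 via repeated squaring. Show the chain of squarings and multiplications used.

Computing 5^18 by squaring (build up from 5^1; each line after the first costs one multiplication):

5^1 = 5
5^2 = (5^1)^2 = 5^2 = 25
5^4 = (5^2)^2 = 25^2 = 625
5^8 = (5^4)^2 = 625^2 = 390625
5^9 = 5 * 5^8 = 5 * 390625 = 1953125
5^18 = (5^9)^2 = 1953125^2 = 3814697265625

Result: 3814697265625
Multiplications needed: 5 (5 lines after 5^1)

5^18 = 3814697265625. Using exponentiation by squaring, this requires 5 multiplications. The key idea: if the exponent is even, square the half-power; if odd, multiply by the base once.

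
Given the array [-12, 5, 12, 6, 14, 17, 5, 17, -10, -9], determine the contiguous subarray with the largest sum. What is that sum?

Using Kadane's algorithm on [-12, 5, 12, 6, 14, 17, 5, 17, -10, -9]:

Scanning through the array:
Position 1 (value 5): max_ending_here = 5, max_so_far = 5
Position 2 (value 12): max_ending_here = 17, max_so_far = 17
Position 3 (value 6): max_ending_here = 23, max_so_far = 23
Position 4 (value 14): max_ending_here = 37, max_so_far = 37
Position 5 (value 17): max_ending_here = 54, max_so_far = 54
Position 6 (value 5): max_ending_here = 59, max_so_far = 59
Position 7 (value 17): max_ending_here = 76, max_so_far = 76
Position 8 (value -10): max_ending_here = 66, max_so_far = 76
Position 9 (value -9): max_ending_here = 57, max_so_far = 76

Maximum subarray: [5, 12, 6, 14, 17, 5, 17]
Maximum sum: 76

The maximum subarray is [5, 12, 6, 14, 17, 5, 17] with sum 76. This subarray runs from index 1 to index 7.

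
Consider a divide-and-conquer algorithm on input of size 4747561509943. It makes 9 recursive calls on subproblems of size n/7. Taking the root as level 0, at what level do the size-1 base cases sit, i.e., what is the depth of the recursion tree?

For divide and conquer with division factor 7:

Problem sizes at each level:
Level 0: 4747561509943
Level 1: 678223072849
Level 2: 96889010407
Level 3: 13841287201
Level 4: 1977326743
Level 5: 282475249
Level 6: 40353607
Level 7: 5764801
Level 8: 823543
Level 9: 117649
Level 10: 16807
Level 11: 2401
Level 12: 343
Level 13: 49
Level 14: 7
Level 15: 1

The root is level 0 and the size-1 base case is level 15 (the tree spans levels 0 through 15, i.e. 16 levels counting the root), so the depth is the number of divisions: log_7(4747561509943) = 15

The recursion tree depth is log_7(4747561509943) = 15. At each level, the problem size is divided by 7, so it takes 15 divisions to reduce to a base case of size 1. The algorithm makes 9 recursive calls at each level.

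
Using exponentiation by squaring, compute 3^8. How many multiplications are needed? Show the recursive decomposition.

Computing 3^8 by squaring (build up from 3^1; each line after the first costs one multiplication):

3^1 = 3
3^2 = (3^1)^2 = 3^2 = 9
3^4 = (3^2)^2 = 9^2 = 81
3^8 = (3^4)^2 = 81^2 = 6561

Result: 6561
Multiplications needed: 3 (3 lines after 3^1)

3^8 = 6561. Using exponentiation by squaring, this requires 3 multiplications. The key idea: if the exponent is even, square the half-power; if odd, multiply by the base once.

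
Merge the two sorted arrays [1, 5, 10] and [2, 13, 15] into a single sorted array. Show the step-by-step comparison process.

Merging process:

Compare 1 vs 2: take 1 from left. Merged: [1]
Compare 5 vs 2: take 2 from right. Merged: [1, 2]
Compare 5 vs 13: take 5 from left. Merged: [1, 2, 5]
Compare 10 vs 13: take 10 from left. Merged: [1, 2, 5, 10]
Append remaining from right: [13, 15]. Merged: [1, 2, 5, 10, 13, 15]

Final merged array: [1, 2, 5, 10, 13, 15]
Total comparisons: 4

The merged array is [1, 2, 5, 10, 13, 15], requiring 4 comparisons. The merge step runs in O(n) time where n is the total number of elements.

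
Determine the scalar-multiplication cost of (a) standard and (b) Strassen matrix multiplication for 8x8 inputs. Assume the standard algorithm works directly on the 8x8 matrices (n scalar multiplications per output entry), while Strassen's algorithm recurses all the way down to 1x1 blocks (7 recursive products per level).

Matrix multiplication for 8x8 matrices:

Standard algorithm: 8^3 = 512 multiplications
Strassen's algorithm: 7^(log2(8)) = 7^3 = 343 multiplications
Savings: 512 - 343 = 169 multiplications

Standard: 512 multiplications (8^3). Strassen: 343 multiplications (7^3). Strassen reduces 8 recursive multiplications to 7 at each level.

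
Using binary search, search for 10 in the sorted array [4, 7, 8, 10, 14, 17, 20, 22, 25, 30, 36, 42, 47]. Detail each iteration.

Binary search for 10 in [4, 7, 8, 10, 14, 17, 20, 22, 25, 30, 36, 42, 47]:

lo=0, hi=12, mid=6, arr[mid]=20 -> 20 > 10, search left half
lo=0, hi=5, mid=2, arr[mid]=8 -> 8 < 10, search right half
lo=3, hi=5, mid=4, arr[mid]=14 -> 14 > 10, search left half
lo=3, hi=3, mid=3, arr[mid]=10 -> Found target at index 3!

Binary search finds 10 at index 3 after 4 comparisons. The search repeatedly halves the search space by comparing with the middle element.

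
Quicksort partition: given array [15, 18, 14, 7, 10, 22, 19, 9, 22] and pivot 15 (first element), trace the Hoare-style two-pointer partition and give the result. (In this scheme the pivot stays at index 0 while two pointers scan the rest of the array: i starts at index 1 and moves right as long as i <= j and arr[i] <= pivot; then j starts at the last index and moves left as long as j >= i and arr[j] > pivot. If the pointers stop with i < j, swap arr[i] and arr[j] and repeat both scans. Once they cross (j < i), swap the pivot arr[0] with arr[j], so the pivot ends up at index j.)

Hoare-style two-pointer partition with pivot = 15:

Initial array: [15, 18, 14, 7, 10, 22, 19, 9, 22]

Pointers start at i = 1, j = 8.
i stops at index 1 (arr[1]=18 > 15), j stops at index 7 (arr[7]=9 <= 15): swap arr[1] and arr[7], array becomes [15, 9, 14, 7, 10, 22, 19, 18, 22]
i ends at 5, j ends at 4: the pointers have crossed (j < i), so scanning stops.

Swap pivot arr[0] with arr[4] to place pivot at position 4: [10, 9, 14, 7, 15, 22, 19, 18, 22]
Pivot position: 4

After partitioning with pivot 15, the array becomes [10, 9, 14, 7, 15, 22, 19, 18, 22]. The pivot is placed at index 4. All elements to the left of the pivot are <= 15, and all elements to the right are > 15.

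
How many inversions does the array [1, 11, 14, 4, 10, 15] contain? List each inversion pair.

Finding inversions in [1, 11, 14, 4, 10, 15]:

(1, 3): arr[1]=11 > arr[3]=4
(1, 4): arr[1]=11 > arr[4]=10
(2, 3): arr[2]=14 > arr[3]=4
(2, 4): arr[2]=14 > arr[4]=10

Total inversions: 4

The array has 4 inversion(s): (1,3), (1,4), (2,3), (2,4). Each pair (i,j) satisfies i < j and arr[i] > arr[j].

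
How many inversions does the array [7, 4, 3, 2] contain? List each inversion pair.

Finding inversions in [7, 4, 3, 2]:

(0, 1): arr[0]=7 > arr[1]=4
(0, 2): arr[0]=7 > arr[2]=3
(0, 3): arr[0]=7 > arr[3]=2
(1, 2): arr[1]=4 > arr[2]=3
(1, 3): arr[1]=4 > arr[3]=2
(2, 3): arr[2]=3 > arr[3]=2

Total inversions: 6

The array has 6 inversion(s): (0,1), (0,2), (0,3), (1,2), (1,3), (2,3). Each pair (i,j) satisfies i < j and arr[i] > arr[j].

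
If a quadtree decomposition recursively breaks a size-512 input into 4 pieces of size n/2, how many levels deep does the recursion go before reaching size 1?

For divide and conquer with division factor 2:

Problem sizes at each level:
Level 0: 512
Level 1: 256
Level 2: 128
Level 3: 64
Level 4: 32
Level 5: 16
Level 6: 8
Level 7: 4
Level 8: 2
Level 9: 1

The root is level 0 and the size-1 base case is level 9 (the tree spans levels 0 through 9, i.e. 10 levels counting the root), so the depth is the number of divisions: log_2(512) = 9

The recursion tree depth is log_2(512) = 9. At each level, the problem size is divided by 2, so it takes 9 divisions to reduce to a base case of size 1. The algorithm makes 4 recursive calls at each level.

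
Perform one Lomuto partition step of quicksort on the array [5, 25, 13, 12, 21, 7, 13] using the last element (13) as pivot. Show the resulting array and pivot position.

Lomuto partition with pivot = 13:

Initial array: [5, 25, 13, 12, 21, 7, 13]

arr[0]=5 <= 13: swap with position 0, array becomes [5, 25, 13, 12, 21, 7, 13]
arr[1]=25 > 13: no swap
arr[2]=13 <= 13: swap with position 1, array becomes [5, 13, 25, 12, 21, 7, 13]
arr[3]=12 <= 13: swap with position 2, array becomes [5, 13, 12, 25, 21, 7, 13]
arr[4]=21 > 13: no swap
arr[5]=7 <= 13: swap with position 3, array becomes [5, 13, 12, 7, 21, 25, 13]

Place pivot at position 4: [5, 13, 12, 7, 13, 25, 21]
Pivot position: 4

After partitioning with pivot 13, the array becomes [5, 13, 12, 7, 13, 25, 21]. The pivot is placed at index 4. All elements to the left of the pivot are <= 13, and all elements to the right are > 13.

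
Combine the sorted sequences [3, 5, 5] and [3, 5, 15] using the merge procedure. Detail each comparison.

Merging process:

Compare 3 vs 3: take 3 from left. Merged: [3]
Compare 5 vs 3: take 3 from right. Merged: [3, 3]
Compare 5 vs 5: take 5 from left. Merged: [3, 3, 5]
Compare 5 vs 5: take 5 from left. Merged: [3, 3, 5, 5]
Append remaining from right: [5, 15]. Merged: [3, 3, 5, 5, 5, 15]

Final merged array: [3, 3, 5, 5, 5, 15]
Total comparisons: 4

The merged array is [3, 3, 5, 5, 5, 15], requiring 4 comparisons. The merge step runs in O(n) time where n is the total number of elements.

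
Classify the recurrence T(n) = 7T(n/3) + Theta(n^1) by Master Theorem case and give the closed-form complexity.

Master Theorem for T(n) = 7T(n/3) + O(n^1):

a = 7, b = 3, c = 1
log_b(a) = log_3(7) = 1.7712

Case 1: c = 1 < log_3(7) = 1.7712
T(n) = O(n^(log_3 7))

For T(n) = 7T(n/3) + O(n^1): log_3(7) = 1.7712. This is Case 1 of the Master Theorem (c < log_b(a), work dominated by leaves), giving O(n^(log_3 7)).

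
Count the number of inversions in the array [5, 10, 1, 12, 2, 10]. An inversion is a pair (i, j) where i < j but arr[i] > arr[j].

Finding inversions in [5, 10, 1, 12, 2, 10]:

(0, 2): arr[0]=5 > arr[2]=1
(0, 4): arr[0]=5 > arr[4]=2
(1, 2): arr[1]=10 > arr[2]=1
(1, 4): arr[1]=10 > arr[4]=2
(3, 4): arr[3]=12 > arr[4]=2
(3, 5): arr[3]=12 > arr[5]=10

Total inversions: 6

The array has 6 inversion(s): (0,2), (0,4), (1,2), (1,4), (3,4), (3,5). Each pair (i,j) satisfies i < j and arr[i] > arr[j].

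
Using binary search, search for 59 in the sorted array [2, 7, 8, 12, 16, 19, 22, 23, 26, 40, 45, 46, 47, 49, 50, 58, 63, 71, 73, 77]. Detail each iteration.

Binary search for 59 in [2, 7, 8, 12, 16, 19, 22, 23, 26, 40, 45, 46, 47, 49, 50, 58, 63, 71, 73, 77]:

lo=0, hi=19, mid=9, arr[mid]=40 -> 40 < 59, search right half
lo=10, hi=19, mid=14, arr[mid]=50 -> 50 < 59, search right half
lo=15, hi=19, mid=17, arr[mid]=71 -> 71 > 59, search left half
lo=15, hi=16, mid=15, arr[mid]=58 -> 58 < 59, search right half
lo=16, hi=16, mid=16, arr[mid]=63 -> 63 > 59, search left half
lo=16 > hi=15, target 59 not found

Binary search determines that 59 is not in the array after 5 comparisons. The search space was exhausted without finding the target.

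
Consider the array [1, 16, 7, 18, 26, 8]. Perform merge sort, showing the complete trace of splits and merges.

Merge sort trace:

Split: [1, 16, 7, 18, 26, 8] -> [1, 16, 7] and [18, 26, 8]
  Split: [1, 16, 7] -> [1] and [16, 7]
    Split: [16, 7] -> [16] and [7]
    Merge: [16] + [7] -> [7, 16]
  Merge: [1] + [7, 16] -> [1, 7, 16]
  Split: [18, 26, 8] -> [18] and [26, 8]
    Split: [26, 8] -> [26] and [8]
    Merge: [26] + [8] -> [8, 26]
  Merge: [18] + [8, 26] -> [8, 18, 26]
Merge: [1, 7, 16] + [8, 18, 26] -> [1, 7, 8, 16, 18, 26]

Final sorted array: [1, 7, 8, 16, 18, 26]

The merge sort proceeds by recursively splitting the array and merging sorted halves.
After all merges, the sorted array is [1, 7, 8, 16, 18, 26].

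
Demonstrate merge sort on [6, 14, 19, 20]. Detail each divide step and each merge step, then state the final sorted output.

Merge sort trace:

Split: [6, 14, 19, 20] -> [6, 14] and [19, 20]
  Split: [6, 14] -> [6] and [14]
  Merge: [6] + [14] -> [6, 14]
  Split: [19, 20] -> [19] and [20]
  Merge: [19] + [20] -> [19, 20]
Merge: [6, 14] + [19, 20] -> [6, 14, 19, 20]

Final sorted array: [6, 14, 19, 20]

The merge sort proceeds by recursively splitting the array and merging sorted halves.
After all merges, the sorted array is [6, 14, 19, 20].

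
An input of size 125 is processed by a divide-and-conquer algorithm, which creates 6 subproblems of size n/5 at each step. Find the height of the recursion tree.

For divide and conquer with division factor 5:

Problem sizes at each level:
Level 0: 125
Level 1: 25
Level 2: 5
Level 3: 1

The root is level 0 and the size-1 base case is level 3 (the tree spans levels 0 through 3, i.e. 4 levels counting the root), so the depth is the number of divisions: log_5(125) = 3

The recursion tree depth is log_5(125) = 3. At each level, the problem size is divided by 5, so it takes 3 divisions to reduce to a base case of size 1. The algorithm makes 6 recursive calls at each level.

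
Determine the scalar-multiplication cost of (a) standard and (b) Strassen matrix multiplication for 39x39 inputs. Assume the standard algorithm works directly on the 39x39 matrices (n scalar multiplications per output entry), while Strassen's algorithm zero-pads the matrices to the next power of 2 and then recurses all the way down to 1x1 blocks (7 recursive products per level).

Matrix multiplication for 39x39 matrices:

Strassen's algorithm requires power-of-2 dimensions. Pad 39x39 to 64x64 (next power of 2).

Standard algorithm: 39^3 = 59319 multiplications
Strassen's algorithm: 7^(log2(64)) = 7^6 = 117649 multiplications
Difference: 59319 - 117649 = -58330 (Strassen uses MORE here due to padding overhead — for small or just-over-power-of-2 n, padding can outweigh the per-level savings)

Standard: 59319 multiplications (39^3). Strassen: 117649 multiplications (7^6, after padding to 64x64). Strassen reduces 8 recursive multiplications to 7 at each level.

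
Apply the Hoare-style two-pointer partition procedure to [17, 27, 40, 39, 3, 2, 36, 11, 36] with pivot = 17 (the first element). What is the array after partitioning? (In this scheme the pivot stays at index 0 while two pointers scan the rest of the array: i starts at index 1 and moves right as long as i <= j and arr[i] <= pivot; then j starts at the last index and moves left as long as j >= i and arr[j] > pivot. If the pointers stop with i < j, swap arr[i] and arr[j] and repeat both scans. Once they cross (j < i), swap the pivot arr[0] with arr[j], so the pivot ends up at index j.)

Hoare-style two-pointer partition with pivot = 17:

Initial array: [17, 27, 40, 39, 3, 2, 36, 11, 36]

Pointers start at i = 1, j = 8.
i stops at index 1 (arr[1]=27 > 17), j stops at index 7 (arr[7]=11 <= 17): swap arr[1] and arr[7], array becomes [17, 11, 40, 39, 3, 2, 36, 27, 36]
i stops at index 2 (arr[2]=40 > 17), j stops at index 5 (arr[5]=2 <= 17): swap arr[2] and arr[5], array becomes [17, 11, 2, 39, 3, 40, 36, 27, 36]
i stops at index 3 (arr[3]=39 > 17), j stops at index 4 (arr[4]=3 <= 17): swap arr[3] and arr[4], array becomes [17, 11, 2, 3, 39, 40, 36, 27, 36]
i ends at 4, j ends at 3: the pointers have crossed (j < i), so scanning stops.

Swap pivot arr[0] with arr[3] to place pivot at position 3: [3, 11, 2, 17, 39, 40, 36, 27, 36]
Pivot position: 3

After partitioning with pivot 17, the array becomes [3, 11, 2, 17, 39, 40, 36, 27, 36]. The pivot is placed at index 3. All elements to the left of the pivot are <= 17, and all elements to the right are > 17.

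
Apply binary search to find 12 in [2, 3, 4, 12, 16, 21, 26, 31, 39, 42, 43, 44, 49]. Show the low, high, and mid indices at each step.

Binary search for 12 in [2, 3, 4, 12, 16, 21, 26, 31, 39, 42, 43, 44, 49]:

lo=0, hi=12, mid=6, arr[mid]=26 -> 26 > 12, search left half
lo=0, hi=5, mid=2, arr[mid]=4 -> 4 < 12, search right half
lo=3, hi=5, mid=4, arr[mid]=16 -> 16 > 12, search left half
lo=3, hi=3, mid=3, arr[mid]=12 -> Found target at index 3!

Binary search finds 12 at index 3 after 4 comparisons. The search repeatedly halves the search space by comparing with the middle element.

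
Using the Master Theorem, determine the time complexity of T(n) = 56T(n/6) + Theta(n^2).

Master Theorem for T(n) = 56T(n/6) + O(n^2):

a = 56, b = 6, c = 2
log_b(a) = log_6(56) = 2.2466

Case 1: c = 2 < log_6(56) = 2.2466
T(n) = O(n^(log_6 56))

For T(n) = 56T(n/6) + O(n^2): log_6(56) = 2.2466. This is Case 1 of the Master Theorem (c < log_b(a), work dominated by leaves), giving O(n^(log_6 56)).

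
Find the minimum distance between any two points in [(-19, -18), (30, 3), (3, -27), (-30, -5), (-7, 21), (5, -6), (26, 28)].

Computing all pairwise distances among 7 points:

d((-19, -18), (30, 3)) = 53.3104
d((-19, -18), (3, -27)) = 23.7697
d((-19, -18), (-30, -5)) = 17.0294 <-- minimum
d((-19, -18), (-7, 21)) = 40.8044
d((-19, -18), (5, -6)) = 26.8328
d((-19, -18), (26, 28)) = 64.3506
d((30, 3), (3, -27)) = 40.3609
d((30, 3), (-30, -5)) = 60.531
d((30, 3), (-7, 21)) = 41.1461
d((30, 3), (5, -6)) = 26.5707
d((30, 3), (26, 28)) = 25.318
d((3, -27), (-30, -5)) = 39.6611
d((3, -27), (-7, 21)) = 49.0306
d((3, -27), (5, -6)) = 21.095
d((3, -27), (26, 28)) = 59.6154
d((-30, -5), (-7, 21)) = 34.7131
d((-30, -5), (5, -6)) = 35.0143
d((-30, -5), (26, 28)) = 65.0
d((-7, 21), (5, -6)) = 29.5466
d((-7, 21), (26, 28)) = 33.7343
d((5, -6), (26, 28)) = 39.9625

Closest pair: (-19, -18) and (-30, -5) with distance 17.0294

The closest pair is (-19, -18) and (-30, -5) with Euclidean distance 17.0294. For 7 points, brute-force pairwise comparison is shown above. For large n, the divide-and-conquer algorithm (sort by x, recurse on halves, check the dividing strip) achieves O(n log n).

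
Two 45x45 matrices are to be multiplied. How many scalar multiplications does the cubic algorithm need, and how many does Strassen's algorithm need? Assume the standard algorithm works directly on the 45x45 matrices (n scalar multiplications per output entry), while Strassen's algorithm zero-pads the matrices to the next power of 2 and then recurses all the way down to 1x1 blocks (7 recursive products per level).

Matrix multiplication for 45x45 matrices:

Strassen's algorithm requires power-of-2 dimensions. Pad 45x45 to 64x64 (next power of 2).

Standard algorithm: 45^3 = 91125 multiplications
Strassen's algorithm: 7^(log2(64)) = 7^6 = 117649 multiplications
Difference: 91125 - 117649 = -26524 (Strassen uses MORE here due to padding overhead — for small or just-over-power-of-2 n, padding can outweigh the per-level savings)

Standard: 91125 multiplications (45^3). Strassen: 117649 multiplications (7^6, after padding to 64x64). Strassen reduces 8 recursive multiplications to 7 at each level.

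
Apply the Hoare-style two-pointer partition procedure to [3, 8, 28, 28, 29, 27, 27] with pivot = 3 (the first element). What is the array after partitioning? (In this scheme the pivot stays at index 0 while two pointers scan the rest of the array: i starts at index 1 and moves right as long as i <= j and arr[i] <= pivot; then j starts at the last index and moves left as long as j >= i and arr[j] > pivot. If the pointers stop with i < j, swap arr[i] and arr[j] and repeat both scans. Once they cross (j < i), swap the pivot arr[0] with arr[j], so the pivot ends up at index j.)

Hoare-style two-pointer partition with pivot = 3:

Initial array: [3, 8, 28, 28, 29, 27, 27]

Pointers start at i = 1, j = 6.
i ends at 1, j ends at 0: the pointers have crossed (j < i), so scanning stops.

j = 0, so swapping arr[0] with arr[j] leaves the pivot at position 0: [3, 8, 28, 28, 29, 27, 27]
Pivot position: 0

After partitioning with pivot 3, the array becomes [3, 8, 28, 28, 29, 27, 27]. The pivot is placed at index 0. All elements to the left of the pivot are <= 3, and all elements to the right are > 3.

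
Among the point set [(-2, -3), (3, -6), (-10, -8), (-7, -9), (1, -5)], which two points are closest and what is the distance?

Computing all pairwise distances among 5 points:

d((-2, -3), (3, -6)) = 5.831
d((-2, -3), (-10, -8)) = 9.434
d((-2, -3), (-7, -9)) = 7.8102
d((-2, -3), (1, -5)) = 3.6056
d((3, -6), (-10, -8)) = 13.1529
d((3, -6), (-7, -9)) = 10.4403
d((3, -6), (1, -5)) = 2.2361 <-- minimum
d((-10, -8), (-7, -9)) = 3.1623
d((-10, -8), (1, -5)) = 11.4018
d((-7, -9), (1, -5)) = 8.9443

Closest pair: (3, -6) and (1, -5) with distance 2.2361

The closest pair is (3, -6) and (1, -5) with Euclidean distance 2.2361. For 5 points, brute-force pairwise comparison is shown above. For large n, the divide-and-conquer algorithm (sort by x, recurse on halves, check the dividing strip) achieves O(n log n).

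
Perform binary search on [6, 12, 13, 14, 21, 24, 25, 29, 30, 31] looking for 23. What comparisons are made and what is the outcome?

Binary search for 23 in [6, 12, 13, 14, 21, 24, 25, 29, 30, 31]:

lo=0, hi=9, mid=4, arr[mid]=21 -> 21 < 23, search right half
lo=5, hi=9, mid=7, arr[mid]=29 -> 29 > 23, search left half
lo=5, hi=6, mid=5, arr[mid]=24 -> 24 > 23, search left half
lo=5 > hi=4, target 23 not found

Binary search determines that 23 is not in the array after 3 comparisons. The search space was exhausted without finding the target.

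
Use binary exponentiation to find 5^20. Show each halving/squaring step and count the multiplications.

Computing 5^20 by squaring (build up from 5^1; each line after the first costs one multiplication):

5^1 = 5
5^2 = (5^1)^2 = 5^2 = 25
5^4 = (5^2)^2 = 25^2 = 625
5^5 = 5 * 5^4 = 5 * 625 = 3125
5^10 = (5^5)^2 = 3125^2 = 9765625
5^20 = (5^10)^2 = 9765625^2 = 95367431640625

Result: 95367431640625
Multiplications needed: 5 (5 lines after 5^1)

5^20 = 95367431640625. Using exponentiation by squaring, this requires 5 multiplications. The key idea: if the exponent is even, square the half-power; if odd, multiply by the base once.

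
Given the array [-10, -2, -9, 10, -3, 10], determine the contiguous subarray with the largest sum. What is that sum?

Using Kadane's algorithm on [-10, -2, -9, 10, -3, 10]:

Scanning through the array:
Position 1 (value -2): max_ending_here = -2, max_so_far = -2
Position 2 (value -9): max_ending_here = -9, max_so_far = -2
Position 3 (value 10): max_ending_here = 10, max_so_far = 10
Position 4 (value -3): max_ending_here = 7, max_so_far = 10
Position 5 (value 10): max_ending_here = 17, max_so_far = 17

Maximum subarray: [10, -3, 10]
Maximum sum: 17

The maximum subarray is [10, -3, 10] with sum 17. This subarray runs from index 3 to index 5.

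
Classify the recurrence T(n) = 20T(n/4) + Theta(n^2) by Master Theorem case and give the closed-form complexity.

Master Theorem for T(n) = 20T(n/4) + O(n^2):

a = 20, b = 4, c = 2
log_b(a) = log_4(20) = 2.1610

Case 1: c = 2 < log_4(20) = 2.1610
T(n) = O(n^(log_4 20))

For T(n) = 20T(n/4) + O(n^2): log_4(20) = 2.1610. This is Case 1 of the Master Theorem (c < log_b(a), work dominated by leaves), giving O(n^(log_4 20)).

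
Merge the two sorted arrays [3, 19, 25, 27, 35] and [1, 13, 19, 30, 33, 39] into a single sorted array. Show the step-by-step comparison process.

Merging process:

Compare 3 vs 1: take 1 from right. Merged: [1]
Compare 3 vs 13: take 3 from left. Merged: [1, 3]
Compare 19 vs 13: take 13 from right. Merged: [1, 3, 13]
Compare 19 vs 19: take 19 from left. Merged: [1, 3, 13, 19]
Compare 25 vs 19: take 19 from right. Merged: [1, 3, 13, 19, 19]
Compare 25 vs 30: take 25 from left. Merged: [1, 3, 13, 19, 19, 25]
Compare 27 vs 30: take 27 from left. Merged: [1, 3, 13, 19, 19, 25, 27]
Compare 35 vs 30: take 30 from right. Merged: [1, 3, 13, 19, 19, 25, 27, 30]
Compare 35 vs 33: take 33 from right. Merged: [1, 3, 13, 19, 19, 25, 27, 30, 33]
Compare 35 vs 39: take 35 from left. Merged: [1, 3, 13, 19, 19, 25, 27, 30, 33, 35]
Append remaining from right: [39]. Merged: [1, 3, 13, 19, 19, 25, 27, 30, 33, 35, 39]

Final merged array: [1, 3, 13, 19, 19, 25, 27, 30, 33, 35, 39]
Total comparisons: 10

The merged array is [1, 3, 13, 19, 19, 25, 27, 30, 33, 35, 39], requiring 10 comparisons. The merge step runs in O(n) time where n is the total number of elements.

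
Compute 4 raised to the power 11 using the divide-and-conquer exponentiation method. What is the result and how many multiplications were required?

Computing 4^11 by squaring (build up from 4^1; each line after the first costs one multiplication):

4^1 = 4
4^2 = (4^1)^2 = 4^2 = 16
4^4 = (4^2)^2 = 16^2 = 256
4^5 = 4 * 4^4 = 4 * 256 = 1024
4^10 = (4^5)^2 = 1024^2 = 1048576
4^11 = 4 * 4^10 = 4 * 1048576 = 4194304

Result: 4194304
Multiplications needed: 5 (5 lines after 4^1)

4^11 = 4194304. Using exponentiation by squaring, this requires 5 multiplications. The key idea: if the exponent is even, square the half-power; if odd, multiply by the base once.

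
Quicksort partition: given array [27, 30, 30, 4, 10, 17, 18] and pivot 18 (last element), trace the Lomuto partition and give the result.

Lomuto partition with pivot = 18:

Initial array: [27, 30, 30, 4, 10, 17, 18]

arr[0]=27 > 18: no swap
arr[1]=30 > 18: no swap
arr[2]=30 > 18: no swap
arr[3]=4 <= 18: swap with position 0, array becomes [4, 30, 30, 27, 10, 17, 18]
arr[4]=10 <= 18: swap with position 1, array becomes [4, 10, 30, 27, 30, 17, 18]
arr[5]=17 <= 18: swap with position 2, array becomes [4, 10, 17, 27, 30, 30, 18]

Place pivot at position 3: [4, 10, 17, 18, 30, 30, 27]
Pivot position: 3

After partitioning with pivot 18, the array becomes [4, 10, 17, 18, 30, 30, 27]. The pivot is placed at index 3. All elements to the left of the pivot are <= 18, and all elements to the right are > 18.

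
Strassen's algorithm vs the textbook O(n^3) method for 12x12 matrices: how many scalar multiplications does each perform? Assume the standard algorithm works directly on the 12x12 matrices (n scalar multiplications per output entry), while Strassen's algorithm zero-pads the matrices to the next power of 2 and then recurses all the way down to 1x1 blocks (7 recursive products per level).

Matrix multiplication for 12x12 matrices:

Strassen's algorithm requires power-of-2 dimensions. Pad 12x12 to 16x16 (next power of 2).

Standard algorithm: 12^3 = 1728 multiplications
Strassen's algorithm: 7^(log2(16)) = 7^4 = 2401 multiplications
Difference: 1728 - 2401 = -673 (Strassen uses MORE here due to padding overhead — for small or just-over-power-of-2 n, padding can outweigh the per-level savings)

Standard: 1728 multiplications (12^3). Strassen: 2401 multiplications (7^4, after padding to 16x16). Strassen reduces 8 recursive multiplications to 7 at each level.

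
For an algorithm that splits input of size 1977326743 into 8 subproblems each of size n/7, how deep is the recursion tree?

For divide and conquer with division factor 7:

Problem sizes at each level:
Level 0: 1977326743
Level 1: 282475249
Level 2: 40353607
Level 3: 5764801
Level 4: 823543
Level 5: 117649
Level 6: 16807
Level 7: 2401
Level 8: 343
Level 9: 49
Level 10: 7
Level 11: 1

The root is level 0 and the size-1 base case is level 11 (the tree spans levels 0 through 11, i.e. 12 levels counting the root), so the depth is the number of divisions: log_7(1977326743) = 11

The recursion tree depth is log_7(1977326743) = 11. At each level, the problem size is divided by 7, so it takes 11 divisions to reduce to a base case of size 1. The algorithm makes 8 recursive calls at each level.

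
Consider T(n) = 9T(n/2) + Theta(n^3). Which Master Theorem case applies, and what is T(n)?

Master Theorem for T(n) = 9T(n/2) + O(n^3):

a = 9, b = 2, c = 3
log_b(a) = log_2(9) = 3.1699

Case 1: c = 3 < log_2(9) = 3.1699
T(n) = O(n^(log_2 9))

For T(n) = 9T(n/2) + O(n^3): log_2(9) = 3.1699. This is Case 1 of the Master Theorem (c < log_b(a), work dominated by leaves), giving O(n^(log_2 9)).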